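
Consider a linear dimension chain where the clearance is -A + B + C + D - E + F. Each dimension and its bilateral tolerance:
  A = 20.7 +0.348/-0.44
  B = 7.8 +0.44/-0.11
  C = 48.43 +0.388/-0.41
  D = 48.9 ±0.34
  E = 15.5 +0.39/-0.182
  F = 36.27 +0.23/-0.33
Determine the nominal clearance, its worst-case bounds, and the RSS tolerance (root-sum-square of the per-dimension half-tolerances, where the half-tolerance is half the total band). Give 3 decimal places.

Stack each dimension's contribution:
  -A: nom -20.700 → Σnom=-20.700; wc +0.440/-0.348 → slack +0.440/-0.348; half-tol=0.394, Σhalf²=0.155236
  +B: nom +7.800 → Σnom=-12.900; wc +0.440/-0.110 → slack +0.880/-0.458; half-tol=0.275, Σhalf²=0.230861
  +C: nom +48.430 → Σnom=35.530; wc +0.388/-0.410 → slack +1.268/-0.868; half-tol=0.399, Σhalf²=0.390062
  +D: nom +48.900 → Σnom=84.430; wc +0.340/-0.340 → slack +1.608/-1.208; half-tol=0.340, Σhalf²=0.505662
  -E: nom -15.500 → Σnom=68.930; wc +0.182/-0.390 → slack +1.790/-1.598; half-tol=0.286, Σhalf²=0.587458
  +F: nom +36.270 → Σnom=105.200; wc +0.230/-0.330 → slack +2.020/-1.928; half-tol=0.280, Σhalf²=0.665858
Nominal = 105.200. Worst-case = [105.200 - 1.928, 105.200 + 2.020] = [103.272, 107.220]. RSS = √0.665858 = 0.816.

nominal=105.200 wc=[103.272,107.220] rss=0.816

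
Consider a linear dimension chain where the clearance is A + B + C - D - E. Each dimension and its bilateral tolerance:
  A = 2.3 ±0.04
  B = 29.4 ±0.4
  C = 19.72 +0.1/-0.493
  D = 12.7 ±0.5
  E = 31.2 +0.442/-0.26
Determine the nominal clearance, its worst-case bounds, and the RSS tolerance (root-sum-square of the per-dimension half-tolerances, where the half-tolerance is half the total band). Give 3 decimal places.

nominal=7.520 wc=[5.645,8.820] rss=0.789

Stack each dimension's contribution:
  +A: nom +2.300 → Σnom=2.300; wc +0.040/-0.040 → slack +0.040/-0.040; half-tol=0.040, Σhalf²=0.001600
  +B: nom +29.400 → Σnom=31.700; wc +0.400/-0.400 → slack +0.440/-0.440; half-tol=0.400, Σhalf²=0.161600
  +C: nom +19.720 → Σnom=51.420; wc +0.100/-0.493 → slack +0.540/-0.933; half-tol=0.296, Σhalf²=0.249512
  -D: nom -12.700 → Σnom=38.720; wc +0.500/-0.500 → slack +1.040/-1.433; half-tol=0.500, Σhalf²=0.499512
  -E: nom -31.200 → Σnom=7.520; wc +0.260/-0.442 → slack +1.300/-1.875; half-tol=0.351, Σhalf²=0.622713
Nominal = 7.520. Worst-case = [7.520 - 1.875, 7.520 + 1.300] = [5.645, 8.820]. RSS = √0.622713 = 0.789.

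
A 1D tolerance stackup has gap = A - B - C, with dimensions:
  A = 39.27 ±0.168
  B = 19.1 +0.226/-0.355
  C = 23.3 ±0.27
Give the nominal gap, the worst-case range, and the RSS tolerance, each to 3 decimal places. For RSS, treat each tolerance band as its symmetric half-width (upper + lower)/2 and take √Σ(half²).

Stack each dimension's contribution:
  +A: nom +39.270 → Σnom=39.270; wc +0.168/-0.168 → slack +0.168/-0.168; half-tol=0.168, Σhalf²=0.028224
  -B: nom -19.100 → Σnom=20.170; wc +0.355/-0.226 → slack +0.523/-0.394; half-tol=0.290, Σhalf²=0.112614
  -C: nom -23.300 → Σnom=-3.130; wc +0.270/-0.270 → slack +0.793/-0.664; half-tol=0.270, Σhalf²=0.185514
Nominal = -3.130. Worst-case = [-3.130 - 0.664, -3.130 + 0.793] = [-3.794, -2.337]. RSS = √0.185514 = 0.431.

nominal=-3.130 wc=[-3.794,-2.337] rss=0.431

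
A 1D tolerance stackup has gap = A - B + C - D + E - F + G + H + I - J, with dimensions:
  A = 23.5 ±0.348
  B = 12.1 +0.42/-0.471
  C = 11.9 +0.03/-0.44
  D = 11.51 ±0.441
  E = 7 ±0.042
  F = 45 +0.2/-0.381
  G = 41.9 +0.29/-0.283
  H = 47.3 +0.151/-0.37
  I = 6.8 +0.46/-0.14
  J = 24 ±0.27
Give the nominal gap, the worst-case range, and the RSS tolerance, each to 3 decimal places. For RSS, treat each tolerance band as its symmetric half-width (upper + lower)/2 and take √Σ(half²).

Stack each dimension's contribution:
  +A: nom +23.500 → Σnom=23.500; wc +0.348/-0.348 → slack +0.348/-0.348; half-tol=0.348, Σhalf²=0.121104
  -B: nom -12.100 → Σnom=11.400; wc +0.471/-0.420 → slack +0.819/-0.768; half-tol=0.446, Σhalf²=0.319574
  +C: nom +11.900 → Σnom=23.300; wc +0.030/-0.440 → slack +0.849/-1.208; half-tol=0.235, Σhalf²=0.374799
  -D: nom -11.510 → Σnom=11.790; wc +0.441/-0.441 → slack +1.290/-1.649; half-tol=0.441, Σhalf²=0.569280
  +E: nom +7.000 → Σnom=18.790; wc +0.042/-0.042 → slack +1.332/-1.691; half-tol=0.042, Σhalf²=0.571044
  -F: nom -45.000 → Σnom=-26.210; wc +0.381/-0.200 → slack +1.713/-1.891; half-tol=0.290, Σhalf²=0.655435
  +G: nom +41.900 → Σnom=15.690; wc +0.290/-0.283 → slack +2.003/-2.174; half-tol=0.286, Σhalf²=0.737517
  +H: nom +47.300 → Σnom=62.990; wc +0.151/-0.370 → slack +2.154/-2.544; half-tol=0.261, Σhalf²=0.805377
  +I: nom +6.800 → Σnom=69.790; wc +0.460/-0.140 → slack +2.614/-2.684; half-tol=0.300, Σhalf²=0.895377
  -J: nom -24.000 → Σnom=45.790; wc +0.270/-0.270 → slack +2.884/-2.954; half-tol=0.270, Σhalf²=0.968277
Nominal = 45.790. Worst-case = [45.790 - 2.954, 45.790 + 2.884] = [42.836, 48.674]. RSS = √0.968277 = 0.984.

nominal=45.790 wc=[42.836,48.674] rss=0.984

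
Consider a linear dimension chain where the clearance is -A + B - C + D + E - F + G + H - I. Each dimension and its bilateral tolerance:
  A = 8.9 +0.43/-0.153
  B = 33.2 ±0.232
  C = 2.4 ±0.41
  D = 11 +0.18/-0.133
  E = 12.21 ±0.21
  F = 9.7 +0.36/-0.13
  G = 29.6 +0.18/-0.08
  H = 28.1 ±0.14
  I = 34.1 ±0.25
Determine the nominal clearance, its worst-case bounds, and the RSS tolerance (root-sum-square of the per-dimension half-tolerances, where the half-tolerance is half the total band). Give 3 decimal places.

Stack each dimension's contribution:
  -A: nom -8.900 → Σnom=-8.900; wc +0.153/-0.430 → slack +0.153/-0.430; half-tol=0.291, Σhalf²=0.084972
  +B: nom +33.200 → Σnom=24.300; wc +0.232/-0.232 → slack +0.385/-0.662; half-tol=0.232, Σhalf²=0.138796
  -C: nom -2.400 → Σnom=21.900; wc +0.410/-0.410 → slack +0.795/-1.072; half-tol=0.410, Σhalf²=0.306896
  +D: nom +11.000 → Σnom=32.900; wc +0.180/-0.133 → slack +0.975/-1.205; half-tol=0.157, Σhalf²=0.331388
  +E: nom +12.210 → Σnom=45.110; wc +0.210/-0.210 → slack +1.185/-1.415; half-tol=0.210, Σhalf²=0.375488
  -F: nom -9.700 → Σnom=35.410; wc +0.130/-0.360 → slack +1.315/-1.775; half-tol=0.245, Σhalf²=0.435513
  +G: nom +29.600 → Σnom=65.010; wc +0.180/-0.080 → slack +1.495/-1.855; half-tol=0.130, Σhalf²=0.452413
  +H: nom +28.100 → Σnom=93.110; wc +0.140/-0.140 → slack +1.635/-1.995; half-tol=0.140, Σhalf²=0.472013
  -I: nom -34.100 → Σnom=59.010; wc +0.250/-0.250 → slack +1.885/-2.245; half-tol=0.250, Σhalf²=0.534513
Nominal = 59.010. Worst-case = [59.010 - 2.245, 59.010 + 1.885] = [56.765, 60.895]. RSS = √0.534513 = 0.731.

nominal=59.010 wc=[56.765,60.895] rss=0.731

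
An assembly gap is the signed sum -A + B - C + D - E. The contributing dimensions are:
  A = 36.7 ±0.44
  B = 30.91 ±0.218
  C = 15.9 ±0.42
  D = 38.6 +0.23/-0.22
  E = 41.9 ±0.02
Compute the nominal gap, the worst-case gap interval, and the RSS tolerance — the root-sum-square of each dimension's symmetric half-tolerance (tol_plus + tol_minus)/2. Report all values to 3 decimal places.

nominal=-24.990 wc=[-26.308,-23.662] rss=0.685

Stack each dimension's contribution:
  -A: nom -36.700 → Σnom=-36.700; wc +0.440/-0.440 → slack +0.440/-0.440; half-tol=0.440, Σhalf²=0.193600
  +B: nom +30.910 → Σnom=-5.790; wc +0.218/-0.218 → slack +0.658/-0.658; half-tol=0.218, Σhalf²=0.241124
  -C: nom -15.900 → Σnom=-21.690; wc +0.420/-0.420 → slack +1.078/-1.078; half-tol=0.420, Σhalf²=0.417524
  +D: nom +38.600 → Σnom=16.910; wc +0.230/-0.220 → slack +1.308/-1.298; half-tol=0.225, Σhalf²=0.468149
  -E: nom -41.900 → Σnom=-24.990; wc +0.020/-0.020 → slack +1.328/-1.318; half-tol=0.020, Σhalf²=0.468549
Nominal = -24.990. Worst-case = [-24.990 - 1.318, -24.990 + 1.328] = [-26.308, -23.662]. RSS = √0.468549 = 0.685.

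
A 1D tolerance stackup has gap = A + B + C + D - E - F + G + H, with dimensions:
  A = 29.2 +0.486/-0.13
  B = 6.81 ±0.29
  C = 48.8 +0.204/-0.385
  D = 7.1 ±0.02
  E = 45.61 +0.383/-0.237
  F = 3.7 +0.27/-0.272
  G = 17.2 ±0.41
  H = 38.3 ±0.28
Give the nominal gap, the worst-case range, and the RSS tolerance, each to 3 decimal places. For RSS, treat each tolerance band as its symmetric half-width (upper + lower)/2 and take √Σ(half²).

nominal=98.100 wc=[95.932,100.299] rss=0.826

Stack each dimension's contribution:
  +A: nom +29.200 → Σnom=29.200; wc +0.486/-0.130 → slack +0.486/-0.130; half-tol=0.308, Σhalf²=0.094864
  +B: nom +6.810 → Σnom=36.010; wc +0.290/-0.290 → slack +0.776/-0.420; half-tol=0.290, Σhalf²=0.178964
  +C: nom +48.800 → Σnom=84.810; wc +0.204/-0.385 → slack +0.980/-0.805; half-tol=0.294, Σhalf²=0.265694
  +D: nom +7.100 → Σnom=91.910; wc +0.020/-0.020 → slack +1.000/-0.825; half-tol=0.020, Σhalf²=0.266094
  -E: nom -45.610 → Σnom=46.300; wc +0.237/-0.383 → slack +1.237/-1.208; half-tol=0.310, Σhalf²=0.362194
  -F: nom -3.700 → Σnom=42.600; wc +0.272/-0.270 → slack +1.509/-1.478; half-tol=0.271, Σhalf²=0.435635
  +G: nom +17.200 → Σnom=59.800; wc +0.410/-0.410 → slack +1.919/-1.888; half-tol=0.410, Σhalf²=0.603735
  +H: nom +38.300 → Σnom=98.100; wc +0.280/-0.280 → slack +2.199/-2.168; half-tol=0.280, Σhalf²=0.682135
Nominal = 98.100. Worst-case = [98.100 - 2.168, 98.100 + 2.199] = [95.932, 100.299]. RSS = √0.682135 = 0.826.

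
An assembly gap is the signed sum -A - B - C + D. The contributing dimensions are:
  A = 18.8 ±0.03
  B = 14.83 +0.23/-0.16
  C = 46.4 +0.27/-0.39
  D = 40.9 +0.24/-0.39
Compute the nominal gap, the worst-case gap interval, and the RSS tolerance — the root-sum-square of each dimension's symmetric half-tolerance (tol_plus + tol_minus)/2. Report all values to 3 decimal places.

Stack each dimension's contribution:
  -A: nom -18.800 → Σnom=-18.800; wc +0.030/-0.030 → slack +0.030/-0.030; half-tol=0.030, Σhalf²=0.000900
  -B: nom -14.830 → Σnom=-33.630; wc +0.160/-0.230 → slack +0.190/-0.260; half-tol=0.195, Σhalf²=0.038925
  -C: nom -46.400 → Σnom=-80.030; wc +0.390/-0.270 → slack +0.580/-0.530; half-tol=0.330, Σhalf²=0.147825
  +D: nom +40.900 → Σnom=-39.130; wc +0.240/-0.390 → slack +0.820/-0.920; half-tol=0.315, Σhalf²=0.247050
Nominal = -39.130. Worst-case = [-39.130 - 0.920, -39.130 + 0.820] = [-40.050, -38.310]. RSS = √0.247050 = 0.497.

nominal=-39.130 wc=[-40.050,-38.310] rss=0.497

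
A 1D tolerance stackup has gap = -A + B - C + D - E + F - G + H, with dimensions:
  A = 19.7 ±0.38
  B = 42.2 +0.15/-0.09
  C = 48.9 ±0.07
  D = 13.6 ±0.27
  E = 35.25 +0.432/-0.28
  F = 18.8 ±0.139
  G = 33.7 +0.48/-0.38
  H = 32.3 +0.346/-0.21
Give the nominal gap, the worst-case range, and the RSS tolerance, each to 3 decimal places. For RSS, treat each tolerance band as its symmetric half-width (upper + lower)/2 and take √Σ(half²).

nominal=-30.650 wc=[-32.721,-28.635] rss=0.803

Stack each dimension's contribution:
  -A: nom -19.700 → Σnom=-19.700; wc +0.380/-0.380 → slack +0.380/-0.380; half-tol=0.380, Σhalf²=0.144400
  +B: nom +42.200 → Σnom=22.500; wc +0.150/-0.090 → slack +0.530/-0.470; half-tol=0.120, Σhalf²=0.158800
  -C: nom -48.900 → Σnom=-26.400; wc +0.070/-0.070 → slack +0.600/-0.540; half-tol=0.070, Σhalf²=0.163700
  +D: nom +13.600 → Σnom=-12.800; wc +0.270/-0.270 → slack +0.870/-0.810; half-tol=0.270, Σhalf²=0.236600
  -E: nom -35.250 → Σnom=-48.050; wc +0.280/-0.432 → slack +1.150/-1.242; half-tol=0.356, Σhalf²=0.363336
  +F: nom +18.800 → Σnom=-29.250; wc +0.139/-0.139 → slack +1.289/-1.381; half-tol=0.139, Σhalf²=0.382657
  -G: nom -33.700 → Σnom=-62.950; wc +0.380/-0.480 → slack +1.669/-1.861; half-tol=0.430, Σhalf²=0.567557
  +H: nom +32.300 → Σnom=-30.650; wc +0.346/-0.210 → slack +2.015/-2.071; half-tol=0.278, Σhalf²=0.644841
Nominal = -30.650. Worst-case = [-30.650 - 2.071, -30.650 + 2.015] = [-32.721, -28.635]. RSS = √0.644841 = 0.803.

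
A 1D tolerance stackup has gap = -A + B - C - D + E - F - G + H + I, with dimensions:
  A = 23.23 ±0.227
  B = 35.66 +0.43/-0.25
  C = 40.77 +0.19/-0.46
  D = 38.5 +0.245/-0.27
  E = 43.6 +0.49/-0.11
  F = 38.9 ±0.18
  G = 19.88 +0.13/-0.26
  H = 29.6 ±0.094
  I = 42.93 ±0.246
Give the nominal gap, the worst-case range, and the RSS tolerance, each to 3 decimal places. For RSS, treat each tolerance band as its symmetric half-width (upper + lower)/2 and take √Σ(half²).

nominal=-9.490 wc=[-11.162,-6.833] rss=0.754

Stack each dimension's contribution:
  -A: nom -23.230 → Σnom=-23.230; wc +0.227/-0.227 → slack +0.227/-0.227; half-tol=0.227, Σhalf²=0.051529
  +B: nom +35.660 → Σnom=12.430; wc +0.430/-0.250 → slack +0.657/-0.477; half-tol=0.340, Σhalf²=0.167129
  -C: nom -40.770 → Σnom=-28.340; wc +0.460/-0.190 → slack +1.117/-0.667; half-tol=0.325, Σhalf²=0.272754
  -D: nom -38.500 → Σnom=-66.840; wc +0.270/-0.245 → slack +1.387/-0.912; half-tol=0.258, Σhalf²=0.339060
  +E: nom +43.600 → Σnom=-23.240; wc +0.490/-0.110 → slack +1.877/-1.022; half-tol=0.300, Σhalf²=0.429060
  -F: nom -38.900 → Σnom=-62.140; wc +0.180/-0.180 → slack +2.057/-1.202; half-tol=0.180, Σhalf²=0.461460
  -G: nom -19.880 → Σnom=-82.020; wc +0.260/-0.130 → slack +2.317/-1.332; half-tol=0.195, Σhalf²=0.499485
  +H: nom +29.600 → Σnom=-52.420; wc +0.094/-0.094 → slack +2.411/-1.426; half-tol=0.094, Σhalf²=0.508321
  +I: nom +42.930 → Σnom=-9.490; wc +0.246/-0.246 → slack +2.657/-1.672; half-tol=0.246, Σhalf²=0.568837
Nominal = -9.490. Worst-case = [-9.490 - 1.672, -9.490 + 2.657] = [-11.162, -6.833]. RSS = √0.568837 = 0.754.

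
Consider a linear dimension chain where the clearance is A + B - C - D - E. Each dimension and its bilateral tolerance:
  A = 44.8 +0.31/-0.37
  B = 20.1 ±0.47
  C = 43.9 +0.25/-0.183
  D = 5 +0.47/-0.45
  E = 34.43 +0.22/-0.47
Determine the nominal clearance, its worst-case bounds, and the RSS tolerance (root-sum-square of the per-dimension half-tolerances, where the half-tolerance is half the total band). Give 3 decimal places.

Stack each dimension's contribution:
  +A: nom +44.800 → Σnom=44.800; wc +0.310/-0.370 → slack +0.310/-0.370; half-tol=0.340, Σhalf²=0.115600
  +B: nom +20.100 → Σnom=64.900; wc +0.470/-0.470 → slack +0.780/-0.840; half-tol=0.470, Σhalf²=0.336500
  -C: nom -43.900 → Σnom=21.000; wc +0.183/-0.250 → slack +0.963/-1.090; half-tol=0.216, Σhalf²=0.383372
  -D: nom -5.000 → Σnom=16.000; wc +0.450/-0.470 → slack +1.413/-1.560; half-tol=0.460, Σhalf²=0.594972
  -E: nom -34.430 → Σnom=-18.430; wc +0.470/-0.220 → slack +1.883/-1.780; half-tol=0.345, Σhalf²=0.713997
Nominal = -18.430. Worst-case = [-18.430 - 1.780, -18.430 + 1.883] = [-20.210, -16.547]. RSS = √0.713997 = 0.845.

nominal=-18.430 wc=[-20.210,-16.547] rss=0.845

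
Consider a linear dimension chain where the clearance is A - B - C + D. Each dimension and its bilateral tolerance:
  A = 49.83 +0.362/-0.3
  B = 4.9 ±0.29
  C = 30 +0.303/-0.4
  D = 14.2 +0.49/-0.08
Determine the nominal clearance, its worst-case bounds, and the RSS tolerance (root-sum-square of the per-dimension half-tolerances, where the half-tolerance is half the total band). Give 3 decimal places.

Stack each dimension's contribution:
  +A: nom +49.830 → Σnom=49.830; wc +0.362/-0.300 → slack +0.362/-0.300; half-tol=0.331, Σhalf²=0.109561
  -B: nom -4.900 → Σnom=44.930; wc +0.290/-0.290 → slack +0.652/-0.590; half-tol=0.290, Σhalf²=0.193661
  -C: nom -30.000 → Σnom=14.930; wc +0.400/-0.303 → slack +1.052/-0.893; half-tol=0.352, Σhalf²=0.317213
  +D: nom +14.200 → Σnom=29.130; wc +0.490/-0.080 → slack +1.542/-0.973; half-tol=0.285, Σhalf²=0.398438
Nominal = 29.130. Worst-case = [29.130 - 0.973, 29.130 + 1.542] = [28.157, 30.672]. RSS = √0.398438 = 0.631.

nominal=29.130 wc=[28.157,30.672] rss=0.631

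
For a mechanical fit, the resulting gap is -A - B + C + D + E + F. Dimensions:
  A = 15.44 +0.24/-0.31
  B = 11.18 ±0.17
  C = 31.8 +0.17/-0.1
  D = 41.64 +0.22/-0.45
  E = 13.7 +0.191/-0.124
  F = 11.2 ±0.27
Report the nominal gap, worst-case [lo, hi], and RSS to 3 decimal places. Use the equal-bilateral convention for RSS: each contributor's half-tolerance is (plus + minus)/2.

Stack each dimension's contribution:
  -A: nom -15.440 → Σnom=-15.440; wc +0.310/-0.240 → slack +0.310/-0.240; half-tol=0.275, Σhalf²=0.075625
  -B: nom -11.180 → Σnom=-26.620; wc +0.170/-0.170 → slack +0.480/-0.410; half-tol=0.170, Σhalf²=0.104525
  +C: nom +31.800 → Σnom=5.180; wc +0.170/-0.100 → slack +0.650/-0.510; half-tol=0.135, Σhalf²=0.122750
  +D: nom +41.640 → Σnom=46.820; wc +0.220/-0.450 → slack +0.870/-0.960; half-tol=0.335, Σhalf²=0.234975
  +E: nom +13.700 → Σnom=60.520; wc +0.191/-0.124 → slack +1.061/-1.084; half-tol=0.158, Σhalf²=0.259781
  +F: nom +11.200 → Σnom=71.720; wc +0.270/-0.270 → slack +1.331/-1.354; half-tol=0.270, Σhalf²=0.332681
Nominal = 71.720. Worst-case = [71.720 - 1.354, 71.720 + 1.331] = [70.366, 73.051]. RSS = √0.332681 = 0.577.

nominal=71.720 wc=[70.366,73.051] rss=0.577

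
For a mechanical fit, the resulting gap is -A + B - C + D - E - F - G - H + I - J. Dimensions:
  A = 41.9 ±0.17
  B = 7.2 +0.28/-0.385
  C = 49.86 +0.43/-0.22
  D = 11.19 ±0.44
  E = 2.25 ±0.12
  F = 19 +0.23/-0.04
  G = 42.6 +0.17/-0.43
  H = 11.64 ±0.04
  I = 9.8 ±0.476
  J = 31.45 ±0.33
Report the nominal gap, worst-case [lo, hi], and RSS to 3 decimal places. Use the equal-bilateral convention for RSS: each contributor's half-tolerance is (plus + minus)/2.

Stack each dimension's contribution:
  -A: nom -41.900 → Σnom=-41.900; wc +0.170/-0.170 → slack +0.170/-0.170; half-tol=0.170, Σhalf²=0.028900
  +B: nom +7.200 → Σnom=-34.700; wc +0.280/-0.385 → slack +0.450/-0.555; half-tol=0.333, Σhalf²=0.139456
  -C: nom -49.860 → Σnom=-84.560; wc +0.220/-0.430 → slack +0.670/-0.985; half-tol=0.325, Σhalf²=0.245081
  +D: nom +11.190 → Σnom=-73.370; wc +0.440/-0.440 → slack +1.110/-1.425; half-tol=0.440, Σhalf²=0.438681
  -E: nom -2.250 → Σnom=-75.620; wc +0.120/-0.120 → slack +1.230/-1.545; half-tol=0.120, Σhalf²=0.453081
  -F: nom -19.000 → Σnom=-94.620; wc +0.040/-0.230 → slack +1.270/-1.775; half-tol=0.135, Σhalf²=0.471306
  -G: nom -42.600 → Σnom=-137.220; wc +0.430/-0.170 → slack +1.700/-1.945; half-tol=0.300, Σhalf²=0.561306
  -H: nom -11.640 → Σnom=-148.860; wc +0.040/-0.040 → slack +1.740/-1.985; half-tol=0.040, Σhalf²=0.562906
  +I: nom +9.800 → Σnom=-139.060; wc +0.476/-0.476 → slack +2.216/-2.461; half-tol=0.476, Σhalf²=0.789482
  -J: nom -31.450 → Σnom=-170.510; wc +0.330/-0.330 → slack +2.546/-2.791; half-tol=0.330, Σhalf²=0.898382
Nominal = -170.510. Worst-case = [-170.510 - 2.791, -170.510 + 2.546] = [-173.301, -167.964]. RSS = √0.898382 = 0.948.

nominal=-170.510 wc=[-173.301,-167.964] rss=0.948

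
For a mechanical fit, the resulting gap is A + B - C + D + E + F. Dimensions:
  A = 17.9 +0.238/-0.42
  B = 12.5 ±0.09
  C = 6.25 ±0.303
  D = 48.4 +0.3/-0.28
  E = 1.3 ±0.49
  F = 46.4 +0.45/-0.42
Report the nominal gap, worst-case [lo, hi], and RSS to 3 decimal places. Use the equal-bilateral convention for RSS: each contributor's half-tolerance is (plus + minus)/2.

nominal=120.250 wc=[118.247,122.121] rss=0.849

Stack each dimension's contribution:
  +A: nom +17.900 → Σnom=17.900; wc +0.238/-0.420 → slack +0.238/-0.420; half-tol=0.329, Σhalf²=0.108241
  +B: nom +12.500 → Σnom=30.400; wc +0.090/-0.090 → slack +0.328/-0.510; half-tol=0.090, Σhalf²=0.116341
  -C: nom -6.250 → Σnom=24.150; wc +0.303/-0.303 → slack +0.631/-0.813; half-tol=0.303, Σhalf²=0.208150
  +D: nom +48.400 → Σnom=72.550; wc +0.300/-0.280 → slack +0.931/-1.093; half-tol=0.290, Σhalf²=0.292250
  +E: nom +1.300 → Σnom=73.850; wc +0.490/-0.490 → slack +1.421/-1.583; half-tol=0.490, Σhalf²=0.532350
  +F: nom +46.400 → Σnom=120.250; wc +0.450/-0.420 → slack +1.871/-2.003; half-tol=0.435, Σhalf²=0.721575
Nominal = 120.250. Worst-case = [120.250 - 2.003, 120.250 + 1.871] = [118.247, 122.121]. RSS = √0.721575 = 0.849.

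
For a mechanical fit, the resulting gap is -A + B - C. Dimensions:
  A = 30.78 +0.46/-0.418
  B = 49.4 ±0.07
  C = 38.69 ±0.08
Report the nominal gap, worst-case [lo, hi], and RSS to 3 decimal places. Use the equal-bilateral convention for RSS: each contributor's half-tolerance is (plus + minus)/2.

Stack each dimension's contribution:
  -A: nom -30.780 → Σnom=-30.780; wc +0.418/-0.460 → slack +0.418/-0.460; half-tol=0.439, Σhalf²=0.192721
  +B: nom +49.400 → Σnom=18.620; wc +0.070/-0.070 → slack +0.488/-0.530; half-tol=0.070, Σhalf²=0.197621
  -C: nom -38.690 → Σnom=-20.070; wc +0.080/-0.080 → slack +0.568/-0.610; half-tol=0.080, Σhalf²=0.204021
Nominal = -20.070. Worst-case = [-20.070 - 0.610, -20.070 + 0.568] = [-20.680, -19.502]. RSS = √0.204021 = 0.452.

nominal=-20.070 wc=[-20.680,-19.502] rss=0.452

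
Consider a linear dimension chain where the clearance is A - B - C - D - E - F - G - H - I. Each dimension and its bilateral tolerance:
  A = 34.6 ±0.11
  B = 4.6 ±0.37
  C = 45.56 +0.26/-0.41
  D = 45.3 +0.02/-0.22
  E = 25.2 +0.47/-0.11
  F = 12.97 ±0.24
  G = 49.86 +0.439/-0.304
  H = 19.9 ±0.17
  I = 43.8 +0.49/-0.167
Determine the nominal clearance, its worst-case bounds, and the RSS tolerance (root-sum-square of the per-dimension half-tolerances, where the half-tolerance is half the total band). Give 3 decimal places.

Stack each dimension's contribution:
  +A: nom +34.600 → Σnom=34.600; wc +0.110/-0.110 → slack +0.110/-0.110; half-tol=0.110, Σhalf²=0.012100
  -B: nom -4.600 → Σnom=30.000; wc +0.370/-0.370 → slack +0.480/-0.480; half-tol=0.370, Σhalf²=0.149000
  -C: nom -45.560 → Σnom=-15.560; wc +0.410/-0.260 → slack +0.890/-0.740; half-tol=0.335, Σhalf²=0.261225
  -D: nom -45.300 → Σnom=-60.860; wc +0.220/-0.020 → slack +1.110/-0.760; half-tol=0.120, Σhalf²=0.275625
  -E: nom -25.200 → Σnom=-86.060; wc +0.110/-0.470 → slack +1.220/-1.230; half-tol=0.290, Σhalf²=0.359725
  -F: nom -12.970 → Σnom=-99.030; wc +0.240/-0.240 → slack +1.460/-1.470; half-tol=0.240, Σhalf²=0.417325
  -G: nom -49.860 → Σnom=-148.890; wc +0.304/-0.439 → slack +1.764/-1.909; half-tol=0.371, Σhalf²=0.555337
  -H: nom -19.900 → Σnom=-168.790; wc +0.170/-0.170 → slack +1.934/-2.079; half-tol=0.170, Σhalf²=0.584237
  -I: nom -43.800 → Σnom=-212.590; wc +0.167/-0.490 → slack +2.101/-2.569; half-tol=0.329, Σhalf²=0.692150
Nominal = -212.590. Worst-case = [-212.590 - 2.569, -212.590 + 2.101] = [-215.159, -210.489]. RSS = √0.692150 = 0.832.

nominal=-212.590 wc=[-215.159,-210.489] rss=0.832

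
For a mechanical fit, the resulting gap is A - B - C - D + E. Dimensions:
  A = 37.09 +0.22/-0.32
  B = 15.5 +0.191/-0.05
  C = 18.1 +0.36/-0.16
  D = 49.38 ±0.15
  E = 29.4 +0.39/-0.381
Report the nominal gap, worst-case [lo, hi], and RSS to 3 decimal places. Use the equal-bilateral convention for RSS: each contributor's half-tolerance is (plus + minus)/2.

nominal=-16.490 wc=[-17.892,-15.520] rss=0.571

Stack each dimension's contribution:
  +A: nom +37.090 → Σnom=37.090; wc +0.220/-0.320 → slack +0.220/-0.320; half-tol=0.270, Σhalf²=0.072900
  -B: nom -15.500 → Σnom=21.590; wc +0.050/-0.191 → slack +0.270/-0.511; half-tol=0.120, Σhalf²=0.087420
  -C: nom -18.100 → Σnom=3.490; wc +0.160/-0.360 → slack +0.430/-0.871; half-tol=0.260, Σhalf²=0.155020
  -D: nom -49.380 → Σnom=-45.890; wc +0.150/-0.150 → slack +0.580/-1.021; half-tol=0.150, Σhalf²=0.177520
  +E: nom +29.400 → Σnom=-16.490; wc +0.390/-0.381 → slack +0.970/-1.402; half-tol=0.386, Σhalf²=0.326130
Nominal = -16.490. Worst-case = [-16.490 - 1.402, -16.490 + 0.970] = [-17.892, -15.520]. RSS = √0.326130 = 0.571.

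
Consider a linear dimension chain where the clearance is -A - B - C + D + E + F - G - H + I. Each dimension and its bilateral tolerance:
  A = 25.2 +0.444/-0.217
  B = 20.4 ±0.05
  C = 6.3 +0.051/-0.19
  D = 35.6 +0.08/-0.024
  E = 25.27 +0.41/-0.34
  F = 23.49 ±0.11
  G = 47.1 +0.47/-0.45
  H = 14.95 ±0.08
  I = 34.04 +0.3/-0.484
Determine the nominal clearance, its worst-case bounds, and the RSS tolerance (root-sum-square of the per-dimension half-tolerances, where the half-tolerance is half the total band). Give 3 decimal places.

Stack each dimension's contribution:
  -A: nom -25.200 → Σnom=-25.200; wc +0.217/-0.444 → slack +0.217/-0.444; half-tol=0.331, Σhalf²=0.109230
  -B: nom -20.400 → Σnom=-45.600; wc +0.050/-0.050 → slack +0.267/-0.494; half-tol=0.050, Σhalf²=0.111730
  -C: nom -6.300 → Σnom=-51.900; wc +0.190/-0.051 → slack +0.457/-0.545; half-tol=0.120, Σhalf²=0.126251
  +D: nom +35.600 → Σnom=-16.300; wc +0.080/-0.024 → slack +0.537/-0.569; half-tol=0.052, Σhalf²=0.128955
  +E: nom +25.270 → Σnom=8.970; wc +0.410/-0.340 → slack +0.947/-0.909; half-tol=0.375, Σhalf²=0.269580
  +F: nom +23.490 → Σnom=32.460; wc +0.110/-0.110 → slack +1.057/-1.019; half-tol=0.110, Σhalf²=0.281680
  -G: nom -47.100 → Σnom=-14.640; wc +0.450/-0.470 → slack +1.507/-1.489; half-tol=0.460, Σhalf²=0.493279
  -H: nom -14.950 → Σnom=-29.590; wc +0.080/-0.080 → slack +1.587/-1.569; half-tol=0.080, Σhalf²=0.499679
  +I: nom +34.040 → Σnom=4.450; wc +0.300/-0.484 → slack +1.887/-2.053; half-tol=0.392, Σhalf²=0.653344
Nominal = 4.450. Worst-case = [4.450 - 2.053, 4.450 + 1.887] = [2.397, 6.337]. RSS = √0.653344 = 0.808.

nominal=4.450 wc=[2.397,6.337] rss=0.808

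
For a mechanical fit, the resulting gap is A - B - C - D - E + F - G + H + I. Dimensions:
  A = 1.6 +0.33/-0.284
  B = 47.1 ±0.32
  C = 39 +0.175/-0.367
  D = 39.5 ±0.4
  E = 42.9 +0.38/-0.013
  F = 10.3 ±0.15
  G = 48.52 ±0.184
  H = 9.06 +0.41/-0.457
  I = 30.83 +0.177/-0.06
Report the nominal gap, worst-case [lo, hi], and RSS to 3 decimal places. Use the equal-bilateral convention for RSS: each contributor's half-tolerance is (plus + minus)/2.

nominal=-165.230 wc=[-167.640,-162.879] rss=0.853

Stack each dimension's contribution:
  +A: nom +1.600 → Σnom=1.600; wc +0.330/-0.284 → slack +0.330/-0.284; half-tol=0.307, Σhalf²=0.094249
  -B: nom -47.100 → Σnom=-45.500; wc +0.320/-0.320 → slack +0.650/-0.604; half-tol=0.320, Σhalf²=0.196649
  -C: nom -39.000 → Σnom=-84.500; wc +0.367/-0.175 → slack +1.017/-0.779; half-tol=0.271, Σhalf²=0.270090
  -D: nom -39.500 → Σnom=-124.000; wc +0.400/-0.400 → slack +1.417/-1.179; half-tol=0.400, Σhalf²=0.430090
  -E: nom -42.900 → Σnom=-166.900; wc +0.013/-0.380 → slack +1.430/-1.559; half-tol=0.197, Σhalf²=0.468702
  +F: nom +10.300 → Σnom=-156.600; wc +0.150/-0.150 → slack +1.580/-1.709; half-tol=0.150, Σhalf²=0.491202
  -G: nom -48.520 → Σnom=-205.120; wc +0.184/-0.184 → slack +1.764/-1.893; half-tol=0.184, Σhalf²=0.525058
  +H: nom +9.060 → Σnom=-196.060; wc +0.410/-0.457 → slack +2.174/-2.350; half-tol=0.433, Σhalf²=0.712981
  +I: nom +30.830 → Σnom=-165.230; wc +0.177/-0.060 → slack +2.351/-2.410; half-tol=0.118, Σhalf²=0.727023
Nominal = -165.230. Worst-case = [-165.230 - 2.410, -165.230 + 2.351] = [-167.640, -162.879]. RSS = √0.727023 = 0.853.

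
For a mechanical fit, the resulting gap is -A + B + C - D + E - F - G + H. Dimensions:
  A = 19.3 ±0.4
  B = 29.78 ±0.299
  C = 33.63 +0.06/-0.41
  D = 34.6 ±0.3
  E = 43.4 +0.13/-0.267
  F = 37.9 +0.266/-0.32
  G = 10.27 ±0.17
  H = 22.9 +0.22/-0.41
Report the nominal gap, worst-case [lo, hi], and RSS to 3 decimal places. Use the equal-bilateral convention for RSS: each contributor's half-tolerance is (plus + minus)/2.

nominal=27.640 wc=[25.118,29.539] rss=0.805

Stack each dimension's contribution:
  -A: nom -19.300 → Σnom=-19.300; wc +0.400/-0.400 → slack +0.400/-0.400; half-tol=0.400, Σhalf²=0.160000
  +B: nom +29.780 → Σnom=10.480; wc +0.299/-0.299 → slack +0.699/-0.699; half-tol=0.299, Σhalf²=0.249401
  +C: nom +33.630 → Σnom=44.110; wc +0.060/-0.410 → slack +0.759/-1.109; half-tol=0.235, Σhalf²=0.304626
  -D: nom -34.600 → Σnom=9.510; wc +0.300/-0.300 → slack +1.059/-1.409; half-tol=0.300, Σhalf²=0.394626
  +E: nom +43.400 → Σnom=52.910; wc +0.130/-0.267 → slack +1.189/-1.676; half-tol=0.199, Σhalf²=0.434028
  -F: nom -37.900 → Σnom=15.010; wc +0.320/-0.266 → slack +1.509/-1.942; half-tol=0.293, Σhalf²=0.519877
  -G: nom -10.270 → Σnom=4.740; wc +0.170/-0.170 → slack +1.679/-2.112; half-tol=0.170, Σhalf²=0.548777
  +H: nom +22.900 → Σnom=27.640; wc +0.220/-0.410 → slack +1.899/-2.522; half-tol=0.315, Σhalf²=0.648002
Nominal = 27.640. Worst-case = [27.640 - 2.522, 27.640 + 1.899] = [25.118, 29.539]. RSS = √0.648002 = 0.805.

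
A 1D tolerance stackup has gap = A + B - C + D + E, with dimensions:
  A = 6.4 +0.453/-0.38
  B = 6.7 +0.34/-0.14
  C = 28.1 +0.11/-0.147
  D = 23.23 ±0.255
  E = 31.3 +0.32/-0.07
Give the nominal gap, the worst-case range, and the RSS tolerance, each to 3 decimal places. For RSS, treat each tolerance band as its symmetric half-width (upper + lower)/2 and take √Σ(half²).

Stack each dimension's contribution:
  +A: nom +6.400 → Σnom=6.400; wc +0.453/-0.380 → slack +0.453/-0.380; half-tol=0.416, Σhalf²=0.173472
  +B: nom +6.700 → Σnom=13.100; wc +0.340/-0.140 → slack +0.793/-0.520; half-tol=0.240, Σhalf²=0.231072
  -C: nom -28.100 → Σnom=-15.000; wc +0.147/-0.110 → slack +0.940/-0.630; half-tol=0.129, Σhalf²=0.247585
  +D: nom +23.230 → Σnom=8.230; wc +0.255/-0.255 → slack +1.195/-0.885; half-tol=0.255, Σhalf²=0.312609
  +E: nom +31.300 → Σnom=39.530; wc +0.320/-0.070 → slack +1.515/-0.955; half-tol=0.195, Σhalf²=0.350634
Nominal = 39.530. Worst-case = [39.530 - 0.955, 39.530 + 1.515] = [38.575, 41.045]. RSS = √0.350634 = 0.592.

nominal=39.530 wc=[38.575,41.045] rss=0.592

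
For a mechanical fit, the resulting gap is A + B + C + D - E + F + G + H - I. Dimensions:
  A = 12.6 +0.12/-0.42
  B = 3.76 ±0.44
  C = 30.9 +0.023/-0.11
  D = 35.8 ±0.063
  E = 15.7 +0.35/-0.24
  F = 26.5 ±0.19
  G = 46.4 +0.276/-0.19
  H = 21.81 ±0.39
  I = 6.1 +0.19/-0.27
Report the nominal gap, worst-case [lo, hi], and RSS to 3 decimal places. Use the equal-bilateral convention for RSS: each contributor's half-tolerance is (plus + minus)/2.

nominal=155.970 wc=[153.627,157.982] rss=0.811

Stack each dimension's contribution:
  +A: nom +12.600 → Σnom=12.600; wc +0.120/-0.420 → slack +0.120/-0.420; half-tol=0.270, Σhalf²=0.072900
  +B: nom +3.760 → Σnom=16.360; wc +0.440/-0.440 → slack +0.560/-0.860; half-tol=0.440, Σhalf²=0.266500
  +C: nom +30.900 → Σnom=47.260; wc +0.023/-0.110 → slack +0.583/-0.970; half-tol=0.067, Σhalf²=0.270922
  +D: nom +35.800 → Σnom=83.060; wc +0.063/-0.063 → slack +0.646/-1.033; half-tol=0.063, Σhalf²=0.274891
  -E: nom -15.700 → Σnom=67.360; wc +0.240/-0.350 → slack +0.886/-1.383; half-tol=0.295, Σhalf²=0.361916
  +F: nom +26.500 → Σnom=93.860; wc +0.190/-0.190 → slack +1.076/-1.573; half-tol=0.190, Σhalf²=0.398016
  +G: nom +46.400 → Σnom=140.260; wc +0.276/-0.190 → slack +1.352/-1.763; half-tol=0.233, Σhalf²=0.452305
  +H: nom +21.810 → Σnom=162.070; wc +0.390/-0.390 → slack +1.742/-2.153; half-tol=0.390, Σhalf²=0.604405
  -I: nom -6.100 → Σnom=155.970; wc +0.270/-0.190 → slack +2.012/-2.343; half-tol=0.230, Σhalf²=0.657305
Nominal = 155.970. Worst-case = [155.970 - 2.343, 155.970 + 2.012] = [153.627, 157.982]. RSS = √0.657305 = 0.811.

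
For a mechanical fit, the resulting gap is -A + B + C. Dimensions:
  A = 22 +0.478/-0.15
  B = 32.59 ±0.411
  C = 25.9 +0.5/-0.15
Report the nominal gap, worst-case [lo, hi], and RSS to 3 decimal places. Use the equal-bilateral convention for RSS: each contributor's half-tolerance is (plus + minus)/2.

nominal=36.490 wc=[35.451,37.551] rss=0.611

Stack each dimension's contribution:
  -A: nom -22.000 → Σnom=-22.000; wc +0.150/-0.478 → slack +0.150/-0.478; half-tol=0.314, Σhalf²=0.098596
  +B: nom +32.590 → Σnom=10.590; wc +0.411/-0.411 → slack +0.561/-0.889; half-tol=0.411, Σhalf²=0.267517
  +C: nom +25.900 → Σnom=36.490; wc +0.500/-0.150 → slack +1.061/-1.039; half-tol=0.325, Σhalf²=0.373142
Nominal = 36.490. Worst-case = [36.490 - 1.039, 36.490 + 1.061] = [35.451, 37.551]. RSS = √0.373142 = 0.611.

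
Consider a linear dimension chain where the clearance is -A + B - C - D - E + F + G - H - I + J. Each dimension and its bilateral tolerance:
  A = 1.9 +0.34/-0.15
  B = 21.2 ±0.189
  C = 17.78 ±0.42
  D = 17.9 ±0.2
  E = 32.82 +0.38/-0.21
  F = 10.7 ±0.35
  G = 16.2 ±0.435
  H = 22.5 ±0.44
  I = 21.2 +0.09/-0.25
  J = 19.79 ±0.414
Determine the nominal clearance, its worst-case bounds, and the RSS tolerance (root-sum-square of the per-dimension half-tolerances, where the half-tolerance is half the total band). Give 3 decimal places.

nominal=-46.210 wc=[-49.468,-43.152] rss=1.051

Stack each dimension's contribution:
  -A: nom -1.900 → Σnom=-1.900; wc +0.150/-0.340 → slack +0.150/-0.340; half-tol=0.245, Σhalf²=0.060025
  +B: nom +21.200 → Σnom=19.300; wc +0.189/-0.189 → slack +0.339/-0.529; half-tol=0.189, Σhalf²=0.095746
  -C: nom -17.780 → Σnom=1.520; wc +0.420/-0.420 → slack +0.759/-0.949; half-tol=0.420, Σhalf²=0.272146
  -D: nom -17.900 → Σnom=-16.380; wc +0.200/-0.200 → slack +0.959/-1.149; half-tol=0.200, Σhalf²=0.312146
  -E: nom -32.820 → Σnom=-49.200; wc +0.210/-0.380 → slack +1.169/-1.529; half-tol=0.295, Σhalf²=0.399171
  +F: nom +10.700 → Σnom=-38.500; wc +0.350/-0.350 → slack +1.519/-1.879; half-tol=0.350, Σhalf²=0.521671
  +G: nom +16.200 → Σnom=-22.300; wc +0.435/-0.435 → slack +1.954/-2.314; half-tol=0.435, Σhalf²=0.710896
  -H: nom -22.500 → Σnom=-44.800; wc +0.440/-0.440 → slack +2.394/-2.754; half-tol=0.440, Σhalf²=0.904496
  -I: nom -21.200 → Σnom=-66.000; wc +0.250/-0.090 → slack +2.644/-2.844; half-tol=0.170, Σhalf²=0.933396
  +J: nom +19.790 → Σnom=-46.210; wc +0.414/-0.414 → slack +3.058/-3.258; half-tol=0.414, Σhalf²=1.104792
Nominal = -46.210. Worst-case = [-46.210 - 3.258, -46.210 + 3.058] = [-49.468, -43.152]. RSS = √1.104792 = 1.051.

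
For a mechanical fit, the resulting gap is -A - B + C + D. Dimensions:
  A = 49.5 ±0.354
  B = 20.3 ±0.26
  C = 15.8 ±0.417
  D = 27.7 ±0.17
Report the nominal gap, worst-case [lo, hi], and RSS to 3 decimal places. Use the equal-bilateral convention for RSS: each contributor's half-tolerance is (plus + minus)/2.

nominal=-26.300 wc=[-27.501,-25.099] rss=0.629

Stack each dimension's contribution:
  -A: nom -49.500 → Σnom=-49.500; wc +0.354/-0.354 → slack +0.354/-0.354; half-tol=0.354, Σhalf²=0.125316
  -B: nom -20.300 → Σnom=-69.800; wc +0.260/-0.260 → slack +0.614/-0.614; half-tol=0.260, Σhalf²=0.192916
  +C: nom +15.800 → Σnom=-54.000; wc +0.417/-0.417 → slack +1.031/-1.031; half-tol=0.417, Σhalf²=0.366805
  +D: nom +27.700 → Σnom=-26.300; wc +0.170/-0.170 → slack +1.201/-1.201; half-tol=0.170, Σhalf²=0.395705
Nominal = -26.300. Worst-case = [-26.300 - 1.201, -26.300 + 1.201] = [-27.501, -25.099]. RSS = √0.395705 = 0.629.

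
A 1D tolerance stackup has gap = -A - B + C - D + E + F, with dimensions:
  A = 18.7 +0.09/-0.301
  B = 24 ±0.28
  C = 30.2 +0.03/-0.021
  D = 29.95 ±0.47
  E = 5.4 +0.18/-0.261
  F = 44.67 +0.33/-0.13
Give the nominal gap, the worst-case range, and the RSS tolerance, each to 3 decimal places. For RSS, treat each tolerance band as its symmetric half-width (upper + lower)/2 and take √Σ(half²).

nominal=7.620 wc=[6.368,9.211] rss=0.663

Stack each dimension's contribution:
  -A: nom -18.700 → Σnom=-18.700; wc +0.301/-0.090 → slack +0.301/-0.090; half-tol=0.196, Σhalf²=0.038220
  -B: nom -24.000 → Σnom=-42.700; wc +0.280/-0.280 → slack +0.581/-0.370; half-tol=0.280, Σhalf²=0.116620
  +C: nom +30.200 → Σnom=-12.500; wc +0.030/-0.021 → slack +0.611/-0.391; half-tol=0.026, Σhalf²=0.117271
  -D: nom -29.950 → Σnom=-42.450; wc +0.470/-0.470 → slack +1.081/-0.861; half-tol=0.470, Σhalf²=0.338170
  +E: nom +5.400 → Σnom=-37.050; wc +0.180/-0.261 → slack +1.261/-1.122; half-tol=0.221, Σhalf²=0.386791
  +F: nom +44.670 → Σnom=7.620; wc +0.330/-0.130 → slack +1.591/-1.252; half-tol=0.230, Σhalf²=0.439691
Nominal = 7.620. Worst-case = [7.620 - 1.252, 7.620 + 1.591] = [6.368, 9.211]. RSS = √0.439691 = 0.663.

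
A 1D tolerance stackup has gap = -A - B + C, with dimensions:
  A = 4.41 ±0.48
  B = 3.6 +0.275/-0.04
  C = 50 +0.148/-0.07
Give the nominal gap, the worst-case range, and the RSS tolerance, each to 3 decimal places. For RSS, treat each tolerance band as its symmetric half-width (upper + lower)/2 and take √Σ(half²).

nominal=41.990 wc=[41.165,42.658] rss=0.517

Stack each dimension's contribution:
  -A: nom -4.410 → Σnom=-4.410; wc +0.480/-0.480 → slack +0.480/-0.480; half-tol=0.480, Σhalf²=0.230400
  -B: nom -3.600 → Σnom=-8.010; wc +0.040/-0.275 → slack +0.520/-0.755; half-tol=0.158, Σhalf²=0.255206
  +C: nom +50.000 → Σnom=41.990; wc +0.148/-0.070 → slack +0.668/-0.825; half-tol=0.109, Σhalf²=0.267087
Nominal = 41.990. Worst-case = [41.990 - 0.825, 41.990 + 0.668] = [41.165, 42.658]. RSS = √0.267087 = 0.517.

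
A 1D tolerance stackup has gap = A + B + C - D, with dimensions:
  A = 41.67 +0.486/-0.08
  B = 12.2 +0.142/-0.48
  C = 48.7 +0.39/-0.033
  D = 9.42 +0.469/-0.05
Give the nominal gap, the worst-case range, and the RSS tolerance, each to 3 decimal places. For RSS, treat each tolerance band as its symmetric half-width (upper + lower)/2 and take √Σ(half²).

Stack each dimension's contribution:
  +A: nom +41.670 → Σnom=41.670; wc +0.486/-0.080 → slack +0.486/-0.080; half-tol=0.283, Σhalf²=0.080089
  +B: nom +12.200 → Σnom=53.870; wc +0.142/-0.480 → slack +0.628/-0.560; half-tol=0.311, Σhalf²=0.176810
  +C: nom +48.700 → Σnom=102.570; wc +0.390/-0.033 → slack +1.018/-0.593; half-tol=0.212, Σhalf²=0.221542
  -D: nom -9.420 → Σnom=93.150; wc +0.050/-0.469 → slack +1.068/-1.062; half-tol=0.260, Σhalf²=0.288882
Nominal = 93.150. Worst-case = [93.150 - 1.062, 93.150 + 1.068] = [92.088, 94.218]. RSS = √0.288882 = 0.537.

nominal=93.150 wc=[92.088,94.218] rss=0.537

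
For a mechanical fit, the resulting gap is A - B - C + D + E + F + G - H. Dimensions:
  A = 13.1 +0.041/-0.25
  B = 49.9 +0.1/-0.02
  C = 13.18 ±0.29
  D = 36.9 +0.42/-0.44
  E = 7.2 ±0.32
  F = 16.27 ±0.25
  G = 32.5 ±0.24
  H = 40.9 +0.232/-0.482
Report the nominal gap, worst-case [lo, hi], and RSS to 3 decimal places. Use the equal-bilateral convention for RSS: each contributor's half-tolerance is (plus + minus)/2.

nominal=1.990 wc=[-0.132,4.053] rss=0.802

Stack each dimension's contribution:
  +A: nom +13.100 → Σnom=13.100; wc +0.041/-0.250 → slack +0.041/-0.250; half-tol=0.145, Σhalf²=0.021170
  -B: nom -49.900 → Σnom=-36.800; wc +0.020/-0.100 → slack +0.061/-0.350; half-tol=0.060, Σhalf²=0.024770
  -C: nom -13.180 → Σnom=-49.980; wc +0.290/-0.290 → slack +0.351/-0.640; half-tol=0.290, Σhalf²=0.108870
  +D: nom +36.900 → Σnom=-13.080; wc +0.420/-0.440 → slack +0.771/-1.080; half-tol=0.430, Σhalf²=0.293770
  +E: nom +7.200 → Σnom=-5.880; wc +0.320/-0.320 → slack +1.091/-1.400; half-tol=0.320, Σhalf²=0.396170
  +F: nom +16.270 → Σnom=10.390; wc +0.250/-0.250 → slack +1.341/-1.650; half-tol=0.250, Σhalf²=0.458670
  +G: nom +32.500 → Σnom=42.890; wc +0.240/-0.240 → slack +1.581/-1.890; half-tol=0.240, Σhalf²=0.516270
  -H: nom -40.900 → Σnom=1.990; wc +0.482/-0.232 → slack +2.063/-2.122; half-tol=0.357, Σhalf²=0.643719
Nominal = 1.990. Worst-case = [1.990 - 2.122, 1.990 + 2.063] = [-0.132, 4.053]. RSS = √0.643719 = 0.802.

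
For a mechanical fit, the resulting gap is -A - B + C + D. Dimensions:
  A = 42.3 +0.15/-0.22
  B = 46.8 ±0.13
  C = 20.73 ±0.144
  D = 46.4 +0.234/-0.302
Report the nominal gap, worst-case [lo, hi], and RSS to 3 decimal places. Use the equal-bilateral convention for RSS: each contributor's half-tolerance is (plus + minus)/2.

Stack each dimension's contribution:
  -A: nom -42.300 → Σnom=-42.300; wc +0.220/-0.150 → slack +0.220/-0.150; half-tol=0.185, Σhalf²=0.034225
  -B: nom -46.800 → Σnom=-89.100; wc +0.130/-0.130 → slack +0.350/-0.280; half-tol=0.130, Σhalf²=0.051125
  +C: nom +20.730 → Σnom=-68.370; wc +0.144/-0.144 → slack +0.494/-0.424; half-tol=0.144, Σhalf²=0.071861
  +D: nom +46.400 → Σnom=-21.970; wc +0.234/-0.302 → slack +0.728/-0.726; half-tol=0.268, Σhalf²=0.143685
Nominal = -21.970. Worst-case = [-21.970 - 0.726, -21.970 + 0.728] = [-22.696, -21.242]. RSS = √0.143685 = 0.379.

nominal=-21.970 wc=[-22.696,-21.242] rss=0.379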